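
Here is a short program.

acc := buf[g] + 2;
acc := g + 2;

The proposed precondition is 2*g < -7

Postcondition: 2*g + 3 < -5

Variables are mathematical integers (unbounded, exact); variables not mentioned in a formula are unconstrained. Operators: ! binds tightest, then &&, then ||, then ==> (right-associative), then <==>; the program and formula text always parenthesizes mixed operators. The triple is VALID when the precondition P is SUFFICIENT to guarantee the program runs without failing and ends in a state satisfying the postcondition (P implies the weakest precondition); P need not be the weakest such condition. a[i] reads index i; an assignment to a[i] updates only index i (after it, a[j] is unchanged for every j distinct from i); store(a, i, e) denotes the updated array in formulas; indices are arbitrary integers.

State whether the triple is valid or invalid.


Working backward. After the program, the postcondition 2*g + 3 < -5 must hold; in canonical form it is 2*g < -8.
Before acc := g + 2: 2*g < -8
Before acc := buf[g] + 2: 2*g < -8
The weakest precondition is 2*g < -8.
Check whether 2*g < -7 implies it.
Countermodel: at the initial state g = -4, the precondition holds but the weakest precondition fails.
Answer: invalid


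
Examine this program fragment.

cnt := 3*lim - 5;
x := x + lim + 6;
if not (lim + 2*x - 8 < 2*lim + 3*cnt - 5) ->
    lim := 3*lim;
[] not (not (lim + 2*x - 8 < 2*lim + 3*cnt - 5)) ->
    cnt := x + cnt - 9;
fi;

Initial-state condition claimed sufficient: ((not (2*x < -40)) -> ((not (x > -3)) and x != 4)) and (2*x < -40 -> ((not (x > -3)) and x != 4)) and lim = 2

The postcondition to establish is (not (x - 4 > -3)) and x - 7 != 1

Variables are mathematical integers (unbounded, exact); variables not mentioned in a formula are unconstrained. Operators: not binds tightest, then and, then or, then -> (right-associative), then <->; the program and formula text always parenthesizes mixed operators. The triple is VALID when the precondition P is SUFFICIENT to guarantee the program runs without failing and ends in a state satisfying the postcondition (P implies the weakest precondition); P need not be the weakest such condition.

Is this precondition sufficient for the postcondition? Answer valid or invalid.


Working backward. After the program, the postcondition (not (x - 4 > -3)) and x - 7 != 1 must hold; in canonical form it is (not (x > 1)) and x != 8.
Then branch requires (not (x > 1)) and x != 8; else branch requires (not (x > 1)) and x != 8.
Before the if: ((not (2*x < 3*cnt + lim + 3)) -> ((not (x > 1)) and x != 8)) and (2*x < 3*cnt + lim + 3 -> ((not (x > 1)) and x != 8))
Before x := x + lim + 6: ((not (lim + 2*x < 3*cnt - 9)) -> ((not (lim + x > -5)) and lim + x != 2)) and (lim + 2*x < 3*cnt - 9 -> ((not (lim + x > -5)) and lim + x != 2))
Before cnt := 3*lim - 5: ((not (2*x < 8*lim - 24)) -> ((not (lim + x > -5)) and lim + x != 2)) and (2*x < 8*lim - 24 -> ((not (lim + x > -5)) and lim + x != 2))
The weakest precondition is ((not (2*x < 8*lim - 24)) -> ((not (lim + x > -5)) and lim + x != 2)) and (2*x < 8*lim - 24 -> ((not (lim + x > -5)) and lim + x != 2)).
Check whether ((not (2*x < -40)) -> ((not (x > -3)) and x != 4)) and (2*x < -40 -> ((not (x > -3)) and x != 4)) and lim = 2 implies it.
Countermodel: at the initial state lim = 2, x = -5, the precondition holds but the weakest precondition fails.
Answer: invalid


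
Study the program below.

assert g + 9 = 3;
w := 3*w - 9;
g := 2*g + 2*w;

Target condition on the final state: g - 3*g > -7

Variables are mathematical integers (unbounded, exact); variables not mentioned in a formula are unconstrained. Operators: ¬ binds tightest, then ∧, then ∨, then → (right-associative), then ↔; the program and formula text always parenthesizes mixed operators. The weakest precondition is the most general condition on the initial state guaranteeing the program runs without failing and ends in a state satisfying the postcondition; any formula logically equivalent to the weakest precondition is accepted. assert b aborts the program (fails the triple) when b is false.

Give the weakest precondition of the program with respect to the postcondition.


Working backward. After the program, the postcondition g - 3*g > -7 must hold; in canonical form it is 2*g < 7.
Before g := 2*g + 2*w: 4*g + 4*w < 7
Before w := 3*w - 9: 4*g + 12*w < 43
Before assert g + 9 = 3: g = -6 ∧ 4*g + 12*w < 43
Answer: WP = g = -6 ∧ 4*g + 12*w < 43


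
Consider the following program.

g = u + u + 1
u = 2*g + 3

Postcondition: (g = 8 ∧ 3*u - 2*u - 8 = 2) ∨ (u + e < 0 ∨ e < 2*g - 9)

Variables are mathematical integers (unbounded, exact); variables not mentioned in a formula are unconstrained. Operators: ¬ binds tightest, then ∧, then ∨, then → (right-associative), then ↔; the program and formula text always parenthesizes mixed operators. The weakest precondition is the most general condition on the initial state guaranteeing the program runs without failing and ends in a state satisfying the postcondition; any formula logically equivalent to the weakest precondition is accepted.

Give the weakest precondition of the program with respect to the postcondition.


Working backward. After the program, the postcondition (g = 8 ∧ 3*u - 2*u - 8 = 2) ∨ (u + e < 0 ∨ e < 2*g - 9) must hold; in canonical form it is (g = 8 ∧ u = 10) ∨ e + u < 0 ∨ e < 2*g - 9.
Before u := 2*g + 3: (g = 8 ∧ 2*g = 7) ∨ e + 2*g < -3 ∨ e < 2*g - 9
Before g := u + u + 1: (2*u = 7 ∧ 4*u = 5) ∨ e + 4*u < -5 ∨ e < 4*u - 7
Answer: WP = (2*u = 7 ∧ 4*u = 5) ∨ e + 4*u < -5 ∨ e < 4*u - 7


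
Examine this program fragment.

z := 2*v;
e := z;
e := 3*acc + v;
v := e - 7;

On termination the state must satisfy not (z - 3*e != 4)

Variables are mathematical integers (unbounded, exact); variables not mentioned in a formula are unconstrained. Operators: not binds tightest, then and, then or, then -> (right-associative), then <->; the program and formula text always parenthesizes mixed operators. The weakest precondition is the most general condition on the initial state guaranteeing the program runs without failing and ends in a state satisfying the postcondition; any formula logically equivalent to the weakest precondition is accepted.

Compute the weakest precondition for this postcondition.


Working backward. After the program, the postcondition not (z - 3*e != 4) must hold; in canonical form it is not (z != 3*e + 4).
Before v := e - 7: not (z != 3*e + 4)
Before e := 3*acc + v: not (z != 9*acc + 3*v + 4)
Before e := z: not (z != 9*acc + 3*v + 4)
Before z := 2*v: not (9*acc + v != -4)
Answer: WP = not (9*acc + v != -4)


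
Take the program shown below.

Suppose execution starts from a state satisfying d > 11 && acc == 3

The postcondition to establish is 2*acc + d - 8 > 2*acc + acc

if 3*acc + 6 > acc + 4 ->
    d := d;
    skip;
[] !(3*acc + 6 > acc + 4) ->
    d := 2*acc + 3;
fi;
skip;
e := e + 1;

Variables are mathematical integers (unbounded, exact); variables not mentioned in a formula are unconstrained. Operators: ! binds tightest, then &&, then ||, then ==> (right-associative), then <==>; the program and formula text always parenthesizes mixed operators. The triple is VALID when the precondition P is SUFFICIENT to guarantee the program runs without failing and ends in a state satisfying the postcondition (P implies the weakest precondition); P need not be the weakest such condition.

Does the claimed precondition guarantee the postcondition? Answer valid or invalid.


Working backward. After the program, the postcondition 2*acc + d - 8 > 2*acc + acc must hold; in canonical form it is d > acc + 8.
Before e := e + 1: d > acc + 8
Before skip: d > acc + 8
Then branch requires d > acc + 8; else branch requires acc > 5.
Before the if: (2*acc > -2 ==> d > acc + 8) && ((!(2*acc > -2)) ==> acc > 5)
The weakest precondition is (2*acc > -2 ==> d > acc + 8) && ((!(2*acc > -2)) ==> acc > 5).
Check whether d > 11 && acc == 3 implies it.
Every state satisfying the precondition satisfies the weakest precondition: the implication holds.
Answer: valid


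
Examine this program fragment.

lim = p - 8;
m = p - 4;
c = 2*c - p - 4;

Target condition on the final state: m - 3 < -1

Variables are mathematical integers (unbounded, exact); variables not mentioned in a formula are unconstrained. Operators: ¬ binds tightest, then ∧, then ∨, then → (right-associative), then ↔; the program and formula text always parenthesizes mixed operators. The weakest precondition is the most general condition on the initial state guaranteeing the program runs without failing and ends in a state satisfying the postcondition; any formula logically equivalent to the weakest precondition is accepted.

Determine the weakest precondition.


Working backward. After the program, the postcondition m - 3 < -1 must hold; in canonical form it is m < 2.
Before c := 2*c - p - 4: m < 2
Before m := p - 4: p < 6
Before lim := p - 8: p < 6
Answer: WP = p < 6


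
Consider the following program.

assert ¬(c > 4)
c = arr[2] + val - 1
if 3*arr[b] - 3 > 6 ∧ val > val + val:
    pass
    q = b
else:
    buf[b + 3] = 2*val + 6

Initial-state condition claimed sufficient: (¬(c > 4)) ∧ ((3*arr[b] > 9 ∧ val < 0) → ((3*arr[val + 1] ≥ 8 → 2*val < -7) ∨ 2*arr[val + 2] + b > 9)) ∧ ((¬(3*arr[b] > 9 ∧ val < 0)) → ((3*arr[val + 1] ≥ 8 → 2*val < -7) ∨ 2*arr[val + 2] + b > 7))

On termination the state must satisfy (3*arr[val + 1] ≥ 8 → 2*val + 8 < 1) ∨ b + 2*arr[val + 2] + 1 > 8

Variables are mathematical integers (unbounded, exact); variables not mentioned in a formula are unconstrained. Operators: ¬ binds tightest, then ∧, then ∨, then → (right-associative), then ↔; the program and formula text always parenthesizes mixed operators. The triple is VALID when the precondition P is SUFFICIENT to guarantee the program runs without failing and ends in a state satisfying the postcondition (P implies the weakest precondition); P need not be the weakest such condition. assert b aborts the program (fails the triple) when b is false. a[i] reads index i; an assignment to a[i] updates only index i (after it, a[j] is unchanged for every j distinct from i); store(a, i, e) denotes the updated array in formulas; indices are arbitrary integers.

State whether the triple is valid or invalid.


Working backward. After the program, the postcondition (3*arr[val + 1] ≥ 8 → 2*val + 8 < 1) ∨ b + 2*arr[val + 2] + 1 > 8 must hold; in canonical form it is (3*arr[val + 1] ≥ 8 → 2*val < -7) ∨ 2*arr[val + 2] + b > 7.
Then branch requires (3*arr[val + 1] ≥ 8 → 2*val < -7) ∨ 2*arr[val + 2] + b > 7; else branch requires (3*arr[val + 1] ≥ 8 → 2*val < -7) ∨ 2*arr[val + 2] + b > 7.
Before the if: ((3*arr[b] > 9 ∧ val < 0) → ((3*arr[val + 1] ≥ 8 → 2*val < -7) ∨ 2*arr[val + 2] + b > 7)) ∧ ((¬(3*arr[b] > 9 ∧ val < 0)) → ((3*arr[val + 1] ≥ 8 → 2*val < -7) ∨ 2*arr[val + 2] + b > 7))
Before c := arr[2] + val - 1: ((3*arr[b] > 9 ∧ val < 0) → ((3*arr[val + 1] ≥ 8 → 2*val < -7) ∨ 2*arr[val + 2] + b > 7)) ∧ ((¬(3*arr[b] > 9 ∧ val < 0)) → ((3*arr[val + 1] ≥ 8 → 2*val < -7) ∨ 2*arr[val + 2] + b > 7))
Before assert ¬(c > 4): (¬(c > 4)) ∧ ((3*arr[b] > 9 ∧ val < 0) → ((3*arr[val + 1] ≥ 8 → 2*val < -7) ∨ 2*arr[val + 2] + b > 7)) ∧ ((¬(3*arr[b] > 9 ∧ val < 0)) → ((3*arr[val + 1] ≥ 8 → 2*val < -7) ∨ 2*arr[val + 2] + b > 7))
The weakest precondition is (¬(c > 4)) ∧ ((3*arr[b] > 9 ∧ val < 0) → ((3*arr[val + 1] ≥ 8 → 2*val < -7) ∨ 2*arr[val + 2] + b > 7)) ∧ ((¬(3*arr[b] > 9 ∧ val < 0)) → ((3*arr[val + 1] ≥ 8 → 2*val < -7) ∨ 2*arr[val + 2] + b > 7)).
Check whether (¬(c > 4)) ∧ ((3*arr[b] > 9 ∧ val < 0) → ((3*arr[val + 1] ≥ 8 → 2*val < -7) ∨ 2*arr[val + 2] + b > 9)) ∧ ((¬(3*arr[b] > 9 ∧ val < 0)) → ((3*arr[val + 1] ≥ 8 → 2*val < -7) ∨ 2*arr[val + 2] + b > 7)) implies it.
Every state satisfying the precondition satisfies the weakest precondition: the implication holds.
Answer: valid


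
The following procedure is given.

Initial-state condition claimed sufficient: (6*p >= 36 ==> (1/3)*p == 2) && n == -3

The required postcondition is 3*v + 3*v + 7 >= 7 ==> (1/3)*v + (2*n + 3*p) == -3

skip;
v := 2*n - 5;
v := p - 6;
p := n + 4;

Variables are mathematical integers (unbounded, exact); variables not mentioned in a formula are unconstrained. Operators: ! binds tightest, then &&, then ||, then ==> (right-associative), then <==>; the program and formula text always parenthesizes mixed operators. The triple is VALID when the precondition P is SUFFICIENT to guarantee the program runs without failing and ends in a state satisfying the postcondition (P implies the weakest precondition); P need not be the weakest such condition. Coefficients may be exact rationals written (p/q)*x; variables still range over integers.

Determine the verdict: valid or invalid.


Working backward. After the program, the postcondition 3*v + 3*v + 7 >= 7 ==> (1/3)*v + (2*n + 3*p) == -3 must hold; in canonical form it is 6*v >= 0 ==> 2*n + 3*p + (1/3)*v == -3.
Before p := n + 4: 6*v >= 0 ==> 5*n + (1/3)*v == -15
Before v := p - 6: 6*p >= 36 ==> 5*n + (1/3)*p == -13
Before v := 2*n - 5: 6*p >= 36 ==> 5*n + (1/3)*p == -13
Before skip: 6*p >= 36 ==> 5*n + (1/3)*p == -13
The weakest precondition is 6*p >= 36 ==> 5*n + (1/3)*p == -13.
Check whether (6*p >= 36 ==> (1/3)*p == 2) && n == -3 implies it.
Every state satisfying the precondition satisfies the weakest precondition: the implication holds.
Answer: valid


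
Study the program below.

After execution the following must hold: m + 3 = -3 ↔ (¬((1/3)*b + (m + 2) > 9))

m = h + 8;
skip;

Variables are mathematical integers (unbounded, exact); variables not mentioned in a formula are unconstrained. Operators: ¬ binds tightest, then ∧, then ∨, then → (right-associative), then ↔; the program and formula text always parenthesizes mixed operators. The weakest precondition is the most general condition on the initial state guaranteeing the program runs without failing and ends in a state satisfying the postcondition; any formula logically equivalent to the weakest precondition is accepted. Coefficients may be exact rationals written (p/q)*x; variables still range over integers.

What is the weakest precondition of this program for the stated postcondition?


Working backward. After the program, the postcondition m + 3 = -3 ↔ (¬((1/3)*b + (m + 2) > 9)) must hold; in canonical form it is m = -6 ↔ (¬((1/3)*b + m > 7)).
Before skip: m = -6 ↔ (¬((1/3)*b + m > 7))
Before m := h + 8: h = -14 ↔ (¬((1/3)*b + h > -1))
Answer: WP = h = -14 ↔ (¬((1/3)*b + h > -1))


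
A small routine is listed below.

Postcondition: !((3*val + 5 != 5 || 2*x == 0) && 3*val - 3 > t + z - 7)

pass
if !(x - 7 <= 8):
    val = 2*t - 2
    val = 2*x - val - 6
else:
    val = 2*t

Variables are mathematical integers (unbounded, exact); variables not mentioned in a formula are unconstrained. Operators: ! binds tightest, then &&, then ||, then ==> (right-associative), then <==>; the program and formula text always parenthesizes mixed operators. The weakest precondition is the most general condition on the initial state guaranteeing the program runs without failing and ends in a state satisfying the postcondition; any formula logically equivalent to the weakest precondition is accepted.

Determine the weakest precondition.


Working backward. After the program, the postcondition !((3*val + 5 != 5 || 2*x == 0) && 3*val - 3 > t + z - 7) must hold; in canonical form it is !((3*val != 0 || 2*x == 0) && 3*val > t + z - 4).
Then branch requires !((6*x != 6*t + 12 || 2*x == 0) && 6*x > 7*t + z + 8); else branch requires !((6*t != 0 || 2*x == 0) && 5*t > z - 4).
Before the if: ((!(x <= 15)) ==> (!((6*x != 6*t + 12 || 2*x == 0) && 6*x > 7*t + z + 8))) && (x <= 15 ==> (!((6*t != 0 || 2*x == 0) && 5*t > z - 4)))
Before skip: ((!(x <= 15)) ==> (!((6*x != 6*t + 12 || 2*x == 0) && 6*x > 7*t + z + 8))) && (x <= 15 ==> (!((6*t != 0 || 2*x == 0) && 5*t > z - 4)))
Answer: WP = ((!(x <= 15)) ==> (!((6*x != 6*t + 12 || 2*x == 0) && 6*x > 7*t + z + 8))) && (x <= 15 ==> (!((6*t != 0 || 2*x == 0) && 5*t > z - 4)))


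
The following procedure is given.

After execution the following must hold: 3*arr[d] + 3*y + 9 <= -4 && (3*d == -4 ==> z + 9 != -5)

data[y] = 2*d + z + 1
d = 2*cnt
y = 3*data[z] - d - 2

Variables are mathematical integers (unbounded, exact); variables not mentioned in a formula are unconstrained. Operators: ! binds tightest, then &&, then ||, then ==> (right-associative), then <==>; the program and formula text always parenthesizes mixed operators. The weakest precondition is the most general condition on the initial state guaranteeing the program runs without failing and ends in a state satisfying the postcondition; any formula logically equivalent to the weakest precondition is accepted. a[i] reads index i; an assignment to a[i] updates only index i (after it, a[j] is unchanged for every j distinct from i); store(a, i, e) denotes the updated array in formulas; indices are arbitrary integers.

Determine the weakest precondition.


Working backward. After the program, the postcondition 3*arr[d] + 3*y + 9 <= -4 && (3*d == -4 ==> z + 9 != -5) must hold; in canonical form it is 3*arr[d] + 3*y <= -13 && (3*d == -4 ==> z != -14).
Before y := 3*data[z] - d - 2: 3*arr[d] + 9*data[z] <= 3*d - 7 && (3*d == -4 ==> z != -14)
Before d := 2*cnt: 3*arr[2*cnt] + 9*data[z] <= 6*cnt - 7 && (6*cnt == -4 ==> z != -14)
Before data[y] := 2*d + z + 1: 3*arr[2*cnt] + 9*store(data, y, 2*d + z + 1)[z] <= 6*cnt - 7 && (6*cnt == -4 ==> z != -14)
Answer: WP = 3*arr[2*cnt] + 9*store(data, y, 2*d + z + 1)[z] <= 6*cnt - 7 && (6*cnt == -4 ==> z != -14)


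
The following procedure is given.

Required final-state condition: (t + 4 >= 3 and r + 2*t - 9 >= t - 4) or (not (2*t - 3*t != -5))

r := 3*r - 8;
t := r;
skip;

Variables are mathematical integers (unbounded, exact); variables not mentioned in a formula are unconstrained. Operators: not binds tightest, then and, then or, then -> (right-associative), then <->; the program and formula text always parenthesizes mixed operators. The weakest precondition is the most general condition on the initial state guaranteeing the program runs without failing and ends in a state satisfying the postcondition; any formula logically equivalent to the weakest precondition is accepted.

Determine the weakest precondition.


Working backward. After the program, the postcondition (t + 4 >= 3 and r + 2*t - 9 >= t - 4) or (not (2*t - 3*t != -5)) must hold; in canonical form it is (t >= -1 and r + t >= 5) or (not (t != 5)).
Before skip: (t >= -1 and r + t >= 5) or (not (t != 5))
Before t := r: (r >= -1 and 2*r >= 5) or (not (r != 5))
Before r := 3*r - 8: (3*r >= 7 and 6*r >= 21) or (not (3*r != 13))
Answer: WP = (3*r >= 7 and 6*r >= 21) or (not (3*r != 13))


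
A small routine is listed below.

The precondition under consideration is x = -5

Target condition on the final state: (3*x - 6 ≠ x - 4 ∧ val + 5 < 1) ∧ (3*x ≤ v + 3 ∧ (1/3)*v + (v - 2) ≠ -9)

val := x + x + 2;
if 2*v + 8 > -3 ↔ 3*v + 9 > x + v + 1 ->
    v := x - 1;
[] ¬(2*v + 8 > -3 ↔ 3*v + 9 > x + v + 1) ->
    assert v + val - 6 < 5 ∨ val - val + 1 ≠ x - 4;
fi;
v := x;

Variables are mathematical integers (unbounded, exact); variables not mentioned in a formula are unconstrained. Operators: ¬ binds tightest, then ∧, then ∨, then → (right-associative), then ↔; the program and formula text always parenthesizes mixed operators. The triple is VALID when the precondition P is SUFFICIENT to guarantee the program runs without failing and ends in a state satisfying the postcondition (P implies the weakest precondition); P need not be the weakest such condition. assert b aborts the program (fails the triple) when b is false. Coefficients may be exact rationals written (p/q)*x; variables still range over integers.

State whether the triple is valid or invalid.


Working backward. After the program, the postcondition (3*x - 6 ≠ x - 4 ∧ val + 5 < 1) ∧ (3*x ≤ v + 3 ∧ (1/3)*v + (v - 2) ≠ -9) must hold; in canonical form it is 2*x ≠ 2 ∧ val < -4 ∧ 3*x ≤ v + 3 ∧ (4/3)*v ≠ -7.
Before v := x: 2*x ≠ 2 ∧ val < -4 ∧ 2*x ≤ 3 ∧ (4/3)*x ≠ -7
Then branch requires 2*x ≠ 2 ∧ val < -4 ∧ 2*x ≤ 3 ∧ (4/3)*x ≠ -7; else branch requires (v + val < 11 ∨ x ≠ 5) ∧ 2*x ≠ 2 ∧ val < -4 ∧ 2*x ≤ 3 ∧ (4/3)*x ≠ -7.
Before the if: ((2*v > -11 ↔ 2*v > x - 8) → (2*x ≠ 2 ∧ val < -4 ∧ 2*x ≤ 3 ∧ (4/3)*x ≠ -7)) ∧ ((¬(2*v > -11 ↔ 2*v > x - 8)) → ((v + val < 11 ∨ x ≠ 5) ∧ 2*x ≠ 2 ∧ val < -4 ∧ 2*x ≤ 3 ∧ (4/3)*x ≠ -7))
Before val := x + x + 2: ((2*v > -11 ↔ 2*v > x - 8) → (2*x ≠ 2 ∧ 2*x < -6 ∧ 2*x ≤ 3 ∧ (4/3)*x ≠ -7)) ∧ ((¬(2*v > -11 ↔ 2*v > x - 8)) → ((v + 2*x < 9 ∨ x ≠ 5) ∧ 2*x ≠ 2 ∧ 2*x < -6 ∧ 2*x ≤ 3 ∧ (4/3)*x ≠ -7))
The weakest precondition is ((2*v > -11 ↔ 2*v > x - 8) → (2*x ≠ 2 ∧ 2*x < -6 ∧ 2*x ≤ 3 ∧ (4/3)*x ≠ -7)) ∧ ((¬(2*v > -11 ↔ 2*v > x - 8)) → ((v + 2*x < 9 ∨ x ≠ 5) ∧ 2*x ≠ 2 ∧ 2*x < -6 ∧ 2*x ≤ 3 ∧ (4/3)*x ≠ -7)).
Check whether x = -5 implies it.
Every state satisfying the precondition satisfies the weakest precondition: the implication holds.
Answer: valid


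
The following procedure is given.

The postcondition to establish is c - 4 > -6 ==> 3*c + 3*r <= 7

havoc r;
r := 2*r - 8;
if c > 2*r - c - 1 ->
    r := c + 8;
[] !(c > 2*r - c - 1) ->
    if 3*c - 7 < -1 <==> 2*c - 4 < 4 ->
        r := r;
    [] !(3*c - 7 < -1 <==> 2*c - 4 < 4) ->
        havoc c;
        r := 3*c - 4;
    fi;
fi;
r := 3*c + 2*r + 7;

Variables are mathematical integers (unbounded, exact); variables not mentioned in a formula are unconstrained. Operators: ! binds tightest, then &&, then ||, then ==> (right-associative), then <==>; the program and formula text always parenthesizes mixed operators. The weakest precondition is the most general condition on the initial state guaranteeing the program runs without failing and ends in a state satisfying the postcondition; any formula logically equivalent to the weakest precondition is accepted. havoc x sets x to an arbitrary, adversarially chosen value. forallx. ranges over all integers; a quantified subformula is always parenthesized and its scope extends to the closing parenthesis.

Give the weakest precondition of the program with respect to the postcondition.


Working backward. After the program, the postcondition c - 4 > -6 ==> 3*c + 3*r <= 7 must hold; in canonical form it is c > -2 ==> 3*c + 3*r <= 7.
Before r := 3*c + 2*r + 7: c > -2 ==> 12*c + 6*r <= -14
Then branch requires c > -2 ==> 18*c <= -62; else branch requires ((3*c < 6 <==> 2*c < 8) ==> (c > -2 ==> 12*c + 6*r <= -14)) && ((!(3*c < 6 <==> 2*c < 8)) ==> (forall c_1. (c_1 > -2 ==> 30*c_1 <= 10))).
Before the if: (2*c > 2*r - 1 ==> (c > -2 ==> 18*c <= -62)) && ((!(2*c > 2*r - 1)) ==> (((3*c < 6 <==> 2*c < 8) ==> (c > -2 ==> 12*c + 6*r <= -14)) && ((!(3*c < 6 <==> 2*c < 8)) ==> (forall c_1. (c_1 > -2 ==> 30*c_1 <= 10)))))
Before r := 2*r - 8: (2*c > 4*r - 17 ==> (c > -2 ==> 18*c <= -62)) && ((!(2*c > 4*r - 17)) ==> (((3*c < 6 <==> 2*c < 8) ==> (c > -2 ==> 12*c + 12*r <= 34)) && ((!(3*c < 6 <==> 2*c < 8)) ==> (forall c_1. (c_1 > -2 ==> 30*c_1 <= 10)))))
Before havoc r: forall r_1. ((2*c > 4*r_1 - 17 ==> (c > -2 ==> 18*c <= -62)) && ((!(2*c > 4*r_1 - 17)) ==> (((3*c < 6 <==> 2*c < 8) ==> (c > -2 ==> 12*c + 12*r_1 <= 34)) && ((!(3*c < 6 <==> 2*c < 8)) ==> (forall c_1. (c_1 > -2 ==> 30*c_1 <= 10))))))
Answer: WP = forall r_1. ((2*c > 4*r_1 - 17 ==> (c > -2 ==> 18*c <= -62)) && ((!(2*c > 4*r_1 - 17)) ==> (((3*c < 6 <==> 2*c < 8) ==> (c > -2 ==> 12*c + 12*r_1 <= 34)) && ((!(3*c < 6 <==> 2*c < 8)) ==> (forall c_1. (c_1 > -2 ==> 30*c_1 <= 10))))))


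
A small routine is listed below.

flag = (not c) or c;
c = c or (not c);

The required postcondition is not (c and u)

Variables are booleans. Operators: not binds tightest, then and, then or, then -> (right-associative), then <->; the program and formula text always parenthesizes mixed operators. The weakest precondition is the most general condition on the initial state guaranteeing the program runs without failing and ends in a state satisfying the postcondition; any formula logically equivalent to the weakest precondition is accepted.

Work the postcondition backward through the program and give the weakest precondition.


Working backward. After the program, not (c and u) must hold.
Before c := c or (not c): not u
Before flag := (not c) or c: not u
Answer: WP = not u


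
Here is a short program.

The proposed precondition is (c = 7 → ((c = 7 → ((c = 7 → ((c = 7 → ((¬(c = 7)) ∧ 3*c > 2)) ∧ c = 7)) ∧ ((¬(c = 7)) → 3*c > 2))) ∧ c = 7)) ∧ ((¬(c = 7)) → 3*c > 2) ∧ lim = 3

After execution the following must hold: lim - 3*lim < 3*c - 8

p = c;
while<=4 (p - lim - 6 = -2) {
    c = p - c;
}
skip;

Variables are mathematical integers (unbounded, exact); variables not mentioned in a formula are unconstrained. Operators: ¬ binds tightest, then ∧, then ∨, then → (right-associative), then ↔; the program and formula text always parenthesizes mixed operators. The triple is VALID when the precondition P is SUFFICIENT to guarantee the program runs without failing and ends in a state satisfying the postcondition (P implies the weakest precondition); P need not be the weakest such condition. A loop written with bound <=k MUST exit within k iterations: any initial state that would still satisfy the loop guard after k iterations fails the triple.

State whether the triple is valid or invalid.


Working backward. After the program, the postcondition lim - 3*lim < 3*c - 8 must hold; in canonical form it is 3*c + 2*lim > 8.
Before skip: 3*c + 2*lim > 8
Before the loop (bound <=4), unroll the exhaustion recursion (WP_0 = exit-now case; WP_j = one more guarded iteration, up to j = 4):
  WP_0: (¬(p = lim + 4)) ∧ 3*c + 2*lim > 8
  WP_1: (p = lim + 4 → ((¬(p = lim + 4)) ∧ 2*lim + 3*p > 3*c + 8)) ∧ ((¬(p = lim + 4)) → 3*c + 2*lim > 8)
  WP_2: (p = lim + 4 → ((p = lim + 4 → ((¬(p = lim + 4)) ∧ 3*c + 2*lim > 8)) ∧ ((¬(p = lim + 4)) → 2*lim + 3*p > 3*c + 8))) ∧ ((¬(p = lim + 4)) → 3*c + 2*lim > 8)
  WP_3: (p = lim + 4 → ((p = lim + 4 → ((p = lim + 4 → ((¬(p = lim + 4)) ∧ 2*lim + 3*p > 3*c + 8)) ∧ ((¬(p = lim + 4)) → 3*c + 2*lim > 8))) ∧ ((¬(p = lim + 4)) → 2*lim + 3*p > 3*c + 8))) ∧ ((¬(p = lim + 4)) → 3*c + 2*lim > 8)
  WP_4: (p = lim + 4 → ((p = lim + 4 → ((p = lim + 4 → ((p = lim + 4 → ((¬(p = lim + 4)) ∧ 3*c + 2*lim > 8)) ∧ ((¬(p = lim + 4)) → 2*lim + 3*p > 3*c + 8))) ∧ ((¬(p = lim + 4)) → 3*c + 2*lim > 8))) ∧ ((¬(p = lim + 4)) → 2*lim + 3*p > 3*c + 8))) ∧ ((¬(p = lim + 4)) → 3*c + 2*lim > 8)
So before the loop: (p = lim + 4 → ((p = lim + 4 → ((p = lim + 4 → ((p = lim + 4 → ((¬(p = lim + 4)) ∧ 3*c + 2*lim > 8)) ∧ ((¬(p = lim + 4)) → 2*lim + 3*p > 3*c + 8))) ∧ ((¬(p = lim + 4)) → 3*c + 2*lim > 8))) ∧ ((¬(p = lim + 4)) → 2*lim + 3*p > 3*c + 8))) ∧ ((¬(p = lim + 4)) → 3*c + 2*lim > 8)
Before p := c: (c = lim + 4 → ((c = lim + 4 → ((c = lim + 4 → ((c = lim + 4 → ((¬(c = lim + 4)) ∧ 3*c + 2*lim > 8)) ∧ ((¬(c = lim + 4)) → 2*lim > 8))) ∧ ((¬(c = lim + 4)) → 3*c + 2*lim > 8))) ∧ ((¬(c = lim + 4)) → 2*lim > 8))) ∧ ((¬(c = lim + 4)) → 3*c + 2*lim > 8)
The weakest precondition is (c = lim + 4 → ((c = lim + 4 → ((c = lim + 4 → ((c = lim + 4 → ((¬(c = lim + 4)) ∧ 3*c + 2*lim > 8)) ∧ ((¬(c = lim + 4)) → 2*lim > 8))) ∧ ((¬(c = lim + 4)) → 3*c + 2*lim > 8))) ∧ ((¬(c = lim + 4)) → 2*lim > 8))) ∧ ((¬(c = lim + 4)) → 3*c + 2*lim > 8).
Check whether (c = 7 → ((c = 7 → ((c = 7 → ((c = 7 → ((¬(c = 7)) ∧ 3*c > 2)) ∧ c = 7)) ∧ ((¬(c = 7)) → 3*c > 2))) ∧ c = 7)) ∧ ((¬(c = 7)) → 3*c > 2) ∧ lim = 3 implies it.
Every state satisfying the precondition satisfies the weakest precondition: the implication holds.
Answer: valid


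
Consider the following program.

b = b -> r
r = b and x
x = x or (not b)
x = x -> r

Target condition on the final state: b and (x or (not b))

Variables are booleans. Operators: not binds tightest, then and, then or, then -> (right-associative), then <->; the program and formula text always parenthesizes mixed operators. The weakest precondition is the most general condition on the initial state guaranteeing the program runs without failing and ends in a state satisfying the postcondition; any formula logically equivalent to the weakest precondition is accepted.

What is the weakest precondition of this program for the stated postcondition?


Working backward. After the program, b and (x or (not b)) must hold.
Before x := x -> r: b and ((x -> r) or (not b))
Before x := x or (not b): b and (((x or (not b)) -> r) or (not b))
Before r := b and x: b and (((x or (not b)) -> (b and x)) or (not b))
Before b := b -> r: (b -> r) and (((x or (not (b -> r))) -> ((b -> r) and x)) or (not (b -> r)))
Answer: WP = (b -> r) and (((x or (not (b -> r))) -> ((b -> r) and x)) or (not (b -> r)))


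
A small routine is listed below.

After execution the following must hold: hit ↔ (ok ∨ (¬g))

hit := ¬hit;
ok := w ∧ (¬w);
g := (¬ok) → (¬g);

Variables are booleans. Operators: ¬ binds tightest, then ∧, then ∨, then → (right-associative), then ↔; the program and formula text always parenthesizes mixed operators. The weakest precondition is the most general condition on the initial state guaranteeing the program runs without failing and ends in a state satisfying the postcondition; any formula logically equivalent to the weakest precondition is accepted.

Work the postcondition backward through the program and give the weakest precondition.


Working backward. After the program, hit ↔ (ok ∨ (¬g)) must hold.
Before g := (¬ok) → (¬g): hit ↔ (ok ∨ (¬((¬ok) → (¬g))))
Before ok := w ∧ (¬w): hit ↔ g
Before hit := ¬hit: (¬hit) ↔ g
Answer: WP = (¬hit) ↔ g


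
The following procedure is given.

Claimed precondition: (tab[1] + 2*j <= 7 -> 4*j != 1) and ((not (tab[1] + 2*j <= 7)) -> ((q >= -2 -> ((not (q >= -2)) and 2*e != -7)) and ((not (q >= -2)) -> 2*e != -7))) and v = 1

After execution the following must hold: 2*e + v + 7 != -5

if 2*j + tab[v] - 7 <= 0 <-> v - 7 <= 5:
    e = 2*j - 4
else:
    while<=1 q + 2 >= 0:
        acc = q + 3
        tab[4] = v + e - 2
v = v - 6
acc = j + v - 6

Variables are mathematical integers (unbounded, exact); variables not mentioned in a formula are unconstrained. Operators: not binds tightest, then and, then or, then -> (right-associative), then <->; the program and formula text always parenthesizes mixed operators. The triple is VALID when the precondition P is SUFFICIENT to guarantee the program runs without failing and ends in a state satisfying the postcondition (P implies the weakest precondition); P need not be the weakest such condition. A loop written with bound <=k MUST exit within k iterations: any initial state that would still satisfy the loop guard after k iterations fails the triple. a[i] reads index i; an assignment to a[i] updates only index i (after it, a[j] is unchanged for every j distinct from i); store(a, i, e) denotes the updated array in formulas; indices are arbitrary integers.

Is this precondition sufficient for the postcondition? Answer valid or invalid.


Working backward. After the program, the postcondition 2*e + v + 7 != -5 must hold; in canonical form it is 2*e + v != -12.
Before acc := j + v - 6: 2*e + v != -12
Before v := v - 6: 2*e + v != -6
Then branch requires 4*j + v != 2; else branch requires (q >= -2 -> ((not (q >= -2)) and 2*e + v != -6)) and ((not (q >= -2)) -> 2*e + v != -6).
Before the if: ((tab[v] + 2*j <= 7 <-> v <= 12) -> 4*j + v != 2) and ((not (tab[v] + 2*j <= 7 <-> v <= 12)) -> ((q >= -2 -> ((not (q >= -2)) and 2*e + v != -6)) and ((not (q >= -2)) -> 2*e + v != -6)))
The weakest precondition is ((tab[v] + 2*j <= 7 <-> v <= 12) -> 4*j + v != 2) and ((not (tab[v] + 2*j <= 7 <-> v <= 12)) -> ((q >= -2 -> ((not (q >= -2)) and 2*e + v != -6)) and ((not (q >= -2)) -> 2*e + v != -6))).
Check whether (tab[1] + 2*j <= 7 -> 4*j != 1) and ((not (tab[1] + 2*j <= 7)) -> ((q >= -2 -> ((not (q >= -2)) and 2*e != -7)) and ((not (q >= -2)) -> 2*e != -7))) and v = 1 implies it.
Every state satisfying the precondition satisfies the weakest precondition: the implication holds.
Answer: valid


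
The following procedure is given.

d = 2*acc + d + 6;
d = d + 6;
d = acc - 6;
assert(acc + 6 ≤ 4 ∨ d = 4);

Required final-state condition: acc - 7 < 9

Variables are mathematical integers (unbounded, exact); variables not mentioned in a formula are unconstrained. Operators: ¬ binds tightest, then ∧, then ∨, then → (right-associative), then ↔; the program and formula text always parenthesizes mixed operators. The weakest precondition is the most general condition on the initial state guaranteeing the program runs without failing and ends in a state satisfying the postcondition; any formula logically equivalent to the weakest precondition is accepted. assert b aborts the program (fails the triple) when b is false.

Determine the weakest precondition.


Working backward. After the program, the postcondition acc - 7 < 9 must hold; in canonical form it is acc < 16.
Before assert acc + 6 ≤ 4 ∨ d = 4: (acc ≤ -2 ∨ d = 4) ∧ acc < 16
Before d := acc - 6: (acc ≤ -2 ∨ acc = 10) ∧ acc < 16
Before d := d + 6: (acc ≤ -2 ∨ acc = 10) ∧ acc < 16
Before d := 2*acc + d + 6: (acc ≤ -2 ∨ acc = 10) ∧ acc < 16
Answer: WP = (acc ≤ -2 ∨ acc = 10) ∧ acc < 16


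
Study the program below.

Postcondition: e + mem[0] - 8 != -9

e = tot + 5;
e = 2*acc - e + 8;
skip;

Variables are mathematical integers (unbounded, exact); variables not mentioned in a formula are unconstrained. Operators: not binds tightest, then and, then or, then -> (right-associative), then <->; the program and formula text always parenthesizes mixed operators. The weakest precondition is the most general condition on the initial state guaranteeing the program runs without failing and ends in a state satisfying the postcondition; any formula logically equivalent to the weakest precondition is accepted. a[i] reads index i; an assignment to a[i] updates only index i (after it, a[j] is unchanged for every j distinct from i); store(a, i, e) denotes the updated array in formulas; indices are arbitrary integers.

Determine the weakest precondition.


Working backward. After the program, the postcondition e + mem[0] - 8 != -9 must hold; in canonical form it is mem[0] + e != -1.
Before skip: mem[0] + e != -1
Before e := 2*acc - e + 8: mem[0] + 2*acc != e - 9
Before e := tot + 5: mem[0] + 2*acc != tot - 4
Answer: WP = mem[0] + 2*acc != tot - 4


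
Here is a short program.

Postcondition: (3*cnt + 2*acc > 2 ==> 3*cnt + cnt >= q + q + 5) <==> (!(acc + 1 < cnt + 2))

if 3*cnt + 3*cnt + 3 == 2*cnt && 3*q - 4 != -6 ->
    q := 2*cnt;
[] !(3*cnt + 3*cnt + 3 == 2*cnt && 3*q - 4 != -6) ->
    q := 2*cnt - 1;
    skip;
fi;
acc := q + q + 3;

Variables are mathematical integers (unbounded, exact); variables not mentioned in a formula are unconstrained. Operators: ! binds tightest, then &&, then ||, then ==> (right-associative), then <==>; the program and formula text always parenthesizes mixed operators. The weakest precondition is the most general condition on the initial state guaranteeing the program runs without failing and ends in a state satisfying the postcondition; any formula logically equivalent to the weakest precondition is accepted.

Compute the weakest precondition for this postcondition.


Working backward. After the program, the postcondition (3*cnt + 2*acc > 2 ==> 3*cnt + cnt >= q + q + 5) <==> (!(acc + 1 < cnt + 2)) must hold; in canonical form it is (2*acc + 3*cnt > 2 ==> 4*cnt >= 2*q + 5) <==> (!(acc < cnt + 1)).
Before acc := q + q + 3: (3*cnt + 4*q > -4 ==> 4*cnt >= 2*q + 5) <==> (!(2*q < cnt - 2))
Then branch requires (!(11*cnt > -4)) <==> (!(3*cnt < -2)); else branch requires (!(11*cnt > 0)) <==> (!(3*cnt < 0)).
Before the if: ((4*cnt == -3 && 3*q != -2) ==> ((!(11*cnt > -4)) <==> (!(3*cnt < -2)))) && ((!(4*cnt == -3 && 3*q != -2)) ==> ((!(11*cnt > 0)) <==> (!(3*cnt < 0))))
Answer: WP = ((4*cnt == -3 && 3*q != -2) ==> ((!(11*cnt > -4)) <==> (!(3*cnt < -2)))) && ((!(4*cnt == -3 && 3*q != -2)) ==> ((!(11*cnt > 0)) <==> (!(3*cnt < 0))))


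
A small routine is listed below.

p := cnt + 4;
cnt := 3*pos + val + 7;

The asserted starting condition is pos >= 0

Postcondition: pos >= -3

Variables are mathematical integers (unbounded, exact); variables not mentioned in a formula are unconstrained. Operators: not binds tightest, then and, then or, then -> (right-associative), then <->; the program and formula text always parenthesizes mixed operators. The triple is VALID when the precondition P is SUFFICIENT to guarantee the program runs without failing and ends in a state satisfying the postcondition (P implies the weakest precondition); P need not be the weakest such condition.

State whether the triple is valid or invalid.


Working backward. After the program, pos >= -3 must hold.
Before cnt := 3*pos + val + 7: pos >= -3
Before p := cnt + 4: pos >= -3
The weakest precondition is pos >= -3.
Check whether pos >= 0 implies it.
Every state satisfying the precondition satisfies the weakest precondition: the implication holds.
Answer: valid


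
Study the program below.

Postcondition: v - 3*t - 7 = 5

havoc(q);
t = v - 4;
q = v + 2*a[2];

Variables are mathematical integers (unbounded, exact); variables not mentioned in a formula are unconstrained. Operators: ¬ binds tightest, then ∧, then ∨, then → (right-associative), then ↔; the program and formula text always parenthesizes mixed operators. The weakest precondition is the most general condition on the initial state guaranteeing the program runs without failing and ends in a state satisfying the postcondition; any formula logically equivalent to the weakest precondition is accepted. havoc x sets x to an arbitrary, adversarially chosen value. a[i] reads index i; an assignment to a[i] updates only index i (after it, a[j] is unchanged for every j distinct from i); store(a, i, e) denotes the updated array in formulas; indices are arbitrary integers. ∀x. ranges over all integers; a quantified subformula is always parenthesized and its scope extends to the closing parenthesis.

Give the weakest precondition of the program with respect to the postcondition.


Working backward. After the program, the postcondition v - 3*t - 7 = 5 must hold; in canonical form it is v = 3*t + 12.
Before q := v + 2*a[2]: v = 3*t + 12
Before t := v - 4: 2*v = 0
Before havoc q: 2*v = 0
Answer: WP = 2*v = 0


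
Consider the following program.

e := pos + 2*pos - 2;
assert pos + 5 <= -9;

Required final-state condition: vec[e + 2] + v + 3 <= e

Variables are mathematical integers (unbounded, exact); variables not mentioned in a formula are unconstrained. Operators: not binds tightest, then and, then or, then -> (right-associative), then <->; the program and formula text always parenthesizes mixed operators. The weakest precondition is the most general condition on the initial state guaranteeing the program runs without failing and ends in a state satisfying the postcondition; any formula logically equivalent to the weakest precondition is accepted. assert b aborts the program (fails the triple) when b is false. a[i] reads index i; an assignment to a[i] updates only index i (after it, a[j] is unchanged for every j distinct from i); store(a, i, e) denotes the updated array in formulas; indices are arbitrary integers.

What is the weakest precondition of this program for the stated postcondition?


Working backward. After the program, the postcondition vec[e + 2] + v + 3 <= e must hold; in canonical form it is vec[e + 2] + v <= e - 3.
Before assert pos + 5 <= -9: pos <= -14 and vec[e + 2] + v <= e - 3
Before e := pos + 2*pos - 2: pos <= -14 and vec[3*pos] + v <= 3*pos - 5
Answer: WP = pos <= -14 and vec[3*pos] + v <= 3*pos - 5


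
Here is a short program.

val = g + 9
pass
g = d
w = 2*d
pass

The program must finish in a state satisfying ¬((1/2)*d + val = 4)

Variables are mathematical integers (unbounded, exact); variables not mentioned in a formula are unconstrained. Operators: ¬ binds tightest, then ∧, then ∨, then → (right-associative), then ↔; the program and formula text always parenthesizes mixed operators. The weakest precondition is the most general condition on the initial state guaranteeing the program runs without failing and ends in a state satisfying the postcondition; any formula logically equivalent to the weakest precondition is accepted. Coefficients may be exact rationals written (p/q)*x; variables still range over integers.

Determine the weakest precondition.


Working backward. After the program, ¬((1/2)*d + val = 4) must hold.
Before skip: ¬((1/2)*d + val = 4)
Before w := 2*d: ¬((1/2)*d + val = 4)
Before g := d: ¬((1/2)*d + val = 4)
Before skip: ¬((1/2)*d + val = 4)
Before val := g + 9: ¬((1/2)*d + g = -5)
Answer: WP = ¬((1/2)*d + g = -5)
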